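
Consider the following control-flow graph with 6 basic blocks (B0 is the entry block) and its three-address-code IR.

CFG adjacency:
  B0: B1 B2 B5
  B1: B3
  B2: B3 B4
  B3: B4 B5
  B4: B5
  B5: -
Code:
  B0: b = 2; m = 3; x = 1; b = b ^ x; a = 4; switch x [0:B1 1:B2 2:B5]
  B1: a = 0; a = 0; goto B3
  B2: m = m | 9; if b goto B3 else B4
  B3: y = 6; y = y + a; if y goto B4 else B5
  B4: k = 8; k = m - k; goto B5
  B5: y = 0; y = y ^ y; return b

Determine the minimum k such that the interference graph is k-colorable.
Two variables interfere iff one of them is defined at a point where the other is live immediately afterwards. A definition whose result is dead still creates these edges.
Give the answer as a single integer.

def/use:
  B0: {a,b,m,x} / ∅
  B1: {a} / ∅
  B2: {m} / {b,m}
  B3: {y} / {a}
  B4: {k} / {m}
  B5: {y} / {b}

Backward fixpoint:
  live B0: ∅→{a,b,m}
  live B1: {b,m}→{a,b,m}
  live B2: {a,b,m}→{a,b,m}
  live B3: {a,b,m}→{b,m}
  live B4: {b,m}→{b}
  live B5: {b}→∅

Interfere edges:
  a — {b,m,x,y}
  b — {a,k,m,x,y}
  k — {b,m}
  m — {a,b,k,x,y}
  x — {a,b,m}
  y — {a,b,m}

Colouring:
  {a,b,m,x} pairwise interfere (4-clique) ⇒ χ ≥ 4
  assign a→r2 b→r0 k→r2 m→r1 x→r3 y→r3 — no edge inside a register ⇒ χ ≤ 4
  χ = 4

Answer: 4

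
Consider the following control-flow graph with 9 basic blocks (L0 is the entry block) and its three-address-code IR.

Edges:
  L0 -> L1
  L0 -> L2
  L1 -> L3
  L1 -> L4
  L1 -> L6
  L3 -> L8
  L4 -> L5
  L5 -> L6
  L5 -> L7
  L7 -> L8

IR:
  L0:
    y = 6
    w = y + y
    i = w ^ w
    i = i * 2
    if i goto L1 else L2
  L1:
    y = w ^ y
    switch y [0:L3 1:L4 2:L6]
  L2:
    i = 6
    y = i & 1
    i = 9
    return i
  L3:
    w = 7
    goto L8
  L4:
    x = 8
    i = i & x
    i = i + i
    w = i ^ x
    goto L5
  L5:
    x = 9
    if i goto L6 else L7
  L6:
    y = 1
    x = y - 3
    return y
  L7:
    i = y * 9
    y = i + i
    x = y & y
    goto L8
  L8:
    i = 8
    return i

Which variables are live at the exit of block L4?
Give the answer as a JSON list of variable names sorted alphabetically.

Answer: ["i", "y"]

Working:
def/use:
  L0 def {i,w,y} use ∅
  L1 def {y} use {w,y}
  L2 def {i,y} use ∅
  L3 def {w} use ∅
  L4 def {i,w,x} use {i}
  L5 def {x} use {i}
  L6 def {x,y} use ∅
  L7 def {i,x,y} use {y}
  L8 def {i} use ∅

Backward fixpoint:
  L0 li=∅ lo={i,w,y}
  L1 li={i,w,y} lo={i,y}
  L2 li=∅ lo=∅
  L3 li=∅ lo=∅
  L4 li={i,y} lo={i,y}
  L5 li={i,y} lo={y}
  L6 li=∅ lo=∅
  L7 li={y} lo=∅
  L8 li=∅ lo=∅

live-out(L4) = ["i", "y"]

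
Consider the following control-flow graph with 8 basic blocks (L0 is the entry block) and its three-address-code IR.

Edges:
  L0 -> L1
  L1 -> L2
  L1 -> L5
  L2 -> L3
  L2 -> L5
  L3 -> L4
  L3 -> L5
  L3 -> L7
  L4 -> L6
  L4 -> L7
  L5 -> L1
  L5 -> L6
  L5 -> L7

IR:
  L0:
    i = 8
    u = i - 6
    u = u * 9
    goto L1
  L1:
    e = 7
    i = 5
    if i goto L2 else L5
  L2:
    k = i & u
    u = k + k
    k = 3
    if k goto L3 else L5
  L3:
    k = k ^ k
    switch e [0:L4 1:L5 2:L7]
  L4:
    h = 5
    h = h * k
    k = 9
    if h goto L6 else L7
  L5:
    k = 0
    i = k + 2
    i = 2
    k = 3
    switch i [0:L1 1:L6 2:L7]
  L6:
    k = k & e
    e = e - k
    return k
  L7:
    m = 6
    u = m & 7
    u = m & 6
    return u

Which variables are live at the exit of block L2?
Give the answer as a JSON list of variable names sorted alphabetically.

Answer: ["e", "k", "u"]

Derivation:
def/use:
  L0: def={i,u} ue=∅
  L1: def={e,i} ue=∅
  L2: def={k,u} ue={i,u}
  L3: def={k} ue={e,k}
  L4: def={h,k} ue={k}
  L5: def={i,k} ue=∅
  L6: def={e,k} ue={e,k}
  L7: def={m,u} ue=∅

Liveness:
  L0 li=∅ lo={u}
  L1 li={u} lo={e,i,u}
  L2 li={e,i,u} lo={e,k,u}
  L3 li={e,k,u} lo={e,k,u}
  L4 li={e,k} lo={e,k}
  L5 li={e,u} lo={e,k,u}
  L6 li={e,k} lo=∅
  L7 li=∅ lo=∅

live-out(L2) = ["e", "k", "u"]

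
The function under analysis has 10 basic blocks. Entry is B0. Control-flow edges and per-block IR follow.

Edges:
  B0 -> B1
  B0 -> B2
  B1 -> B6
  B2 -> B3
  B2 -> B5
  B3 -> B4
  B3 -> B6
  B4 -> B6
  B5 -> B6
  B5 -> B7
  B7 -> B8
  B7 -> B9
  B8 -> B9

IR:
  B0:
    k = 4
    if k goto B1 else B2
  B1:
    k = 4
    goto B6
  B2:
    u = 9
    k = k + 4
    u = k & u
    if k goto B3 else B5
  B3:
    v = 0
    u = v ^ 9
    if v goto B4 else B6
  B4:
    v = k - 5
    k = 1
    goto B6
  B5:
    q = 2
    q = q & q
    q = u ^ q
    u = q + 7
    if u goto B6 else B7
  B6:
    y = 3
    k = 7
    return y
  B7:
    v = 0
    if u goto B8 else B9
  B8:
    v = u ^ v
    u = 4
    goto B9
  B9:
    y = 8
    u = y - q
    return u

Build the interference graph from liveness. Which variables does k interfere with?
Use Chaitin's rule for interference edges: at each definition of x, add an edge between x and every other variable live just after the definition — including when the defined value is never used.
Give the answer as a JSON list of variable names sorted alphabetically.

Block summaries:
  B0: {k} / ∅
  B1: {k} / ∅
  B2: {k,u} / {k}
  B3: {u,v} / ∅
  B4: {k,v} / {k}
  B5: {q,u} / {u}
  B6: {k,y} / ∅
  B7: {v} / {u}
  B8: {u,v} / {u,v}
  B9: {u,y} / {q}

Backward fixpoint:
  B0: in=∅ out={k}
  B1: in=∅ out=∅
  B2: in={k} out={k,u}
  B3: in={k} out={k}
  B4: in={k} out=∅
  B5: in={u} out={q,u}
  B6: in=∅ out=∅
  B7: in={q,u} out={q,u,v}
  B8: in={q,u,v} out={q}
  B9: in={q} out=∅

Interference:
  k: {u,v,y}
  q: {u,v,y}
  u: {k,q,v}
  v: {k,q,u}
  y: {k,q}

N(k) = ["u", "v", "y"]

Answer: ["u", "v", "y"]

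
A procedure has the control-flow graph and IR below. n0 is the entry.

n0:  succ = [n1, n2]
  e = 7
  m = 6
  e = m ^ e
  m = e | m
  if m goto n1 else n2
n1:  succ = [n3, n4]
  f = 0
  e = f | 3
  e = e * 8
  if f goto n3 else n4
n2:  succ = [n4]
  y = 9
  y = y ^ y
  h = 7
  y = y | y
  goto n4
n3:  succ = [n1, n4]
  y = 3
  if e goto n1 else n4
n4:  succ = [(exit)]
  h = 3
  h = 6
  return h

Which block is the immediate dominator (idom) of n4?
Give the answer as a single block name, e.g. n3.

Answer: n0

Analysis:
idom tree: n1←n0 n2←n0 n3←n1 n4←n0
Dom at joins:
  n1: preds {n0,n3}: {n0} ∩ {n0,n1,n3} = {n0}; idom=n0
  n4: preds {n1,n2,n3}: {n0,n1} ∩ {n0,n2} ∩ {n0,n1,n3} = {n0}; idom=n0

idom(n4) = n0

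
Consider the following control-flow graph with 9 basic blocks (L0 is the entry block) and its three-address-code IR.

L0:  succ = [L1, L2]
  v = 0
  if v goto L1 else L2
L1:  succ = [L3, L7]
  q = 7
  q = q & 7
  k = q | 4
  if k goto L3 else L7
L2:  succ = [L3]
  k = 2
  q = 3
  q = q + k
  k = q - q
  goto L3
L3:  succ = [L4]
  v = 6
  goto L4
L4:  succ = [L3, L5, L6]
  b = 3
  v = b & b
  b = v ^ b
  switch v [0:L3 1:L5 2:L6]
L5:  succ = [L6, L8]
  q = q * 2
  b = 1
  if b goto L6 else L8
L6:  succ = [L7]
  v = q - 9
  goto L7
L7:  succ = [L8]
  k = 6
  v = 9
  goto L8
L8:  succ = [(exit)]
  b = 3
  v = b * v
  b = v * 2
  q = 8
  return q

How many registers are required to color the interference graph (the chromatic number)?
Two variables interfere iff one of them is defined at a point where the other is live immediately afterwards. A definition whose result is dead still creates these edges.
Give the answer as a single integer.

Answer: 3

Working:
def/use:
  L0 def {v} use ∅
  L1 def {k,q} use ∅
  L2 def {k,q} use ∅
  L3 def {v} use ∅
  L4 def {b,v} use ∅
  L5 def {b,q} use {q}
  L6 def {v} use {q}
  L7 def {k,v} use ∅
  L8 def {b,q,v} use {v}

Live sets:
  live L0: ∅→∅
  live L1: ∅→{q}
  live L2: ∅→{q}
  live L3: {q}→{q}
  live L4: {q}→{q,v}
  live L5: {q,v}→{q,v}
  live L6: {q}→∅
  live L7: ∅→{v}
  live L8: {v}→∅

Interference:
  b — {q,v}
  k — {q}
  q — {b,k,v}
  v — {b,q}

Chromatic number:
  {b,q,v} pairwise interfere (3-clique) ⇒ χ ≥ 3
  3-colouring: R0={q}  R1={b,k}  R2={v}
  χ = 3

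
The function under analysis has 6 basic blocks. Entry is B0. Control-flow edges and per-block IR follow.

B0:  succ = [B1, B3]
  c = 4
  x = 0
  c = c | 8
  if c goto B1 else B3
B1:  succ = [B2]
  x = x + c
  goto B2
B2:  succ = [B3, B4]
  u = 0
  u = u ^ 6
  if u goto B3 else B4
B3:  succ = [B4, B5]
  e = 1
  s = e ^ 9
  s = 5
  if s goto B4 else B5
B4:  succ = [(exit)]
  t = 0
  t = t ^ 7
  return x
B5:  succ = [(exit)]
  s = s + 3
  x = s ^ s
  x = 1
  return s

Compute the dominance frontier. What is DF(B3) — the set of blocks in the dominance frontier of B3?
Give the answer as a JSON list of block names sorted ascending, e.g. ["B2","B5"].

idom tree: B1←B0 B2←B1 B3←B0 B4←B0 B5←B3
Dom∩ at merges:
  B3: preds {B0,B2}: {B0} ∩ {B0,B1,B2} = {B0}; idom=B0
  B4: preds {B2,B3}: {B0,B1,B2} ∩ {B0,B3} = {B0}; idom=B0

DF derivation:
  join B3 pred B0: · stop@B0
  join B3 pred B2: B2→B1 stop@B0
  join B4 pred B2: B2→B1 stop@B0
  join B4 pred B3: B3 stop@B0
  B0 → ∅
  B1 → {B3,B4}
  B2 → {B3,B4}
  B3 → {B4}
  B4 → ∅
  B5 → ∅

DF(B3) = ["B4"]

Answer: ["B4"]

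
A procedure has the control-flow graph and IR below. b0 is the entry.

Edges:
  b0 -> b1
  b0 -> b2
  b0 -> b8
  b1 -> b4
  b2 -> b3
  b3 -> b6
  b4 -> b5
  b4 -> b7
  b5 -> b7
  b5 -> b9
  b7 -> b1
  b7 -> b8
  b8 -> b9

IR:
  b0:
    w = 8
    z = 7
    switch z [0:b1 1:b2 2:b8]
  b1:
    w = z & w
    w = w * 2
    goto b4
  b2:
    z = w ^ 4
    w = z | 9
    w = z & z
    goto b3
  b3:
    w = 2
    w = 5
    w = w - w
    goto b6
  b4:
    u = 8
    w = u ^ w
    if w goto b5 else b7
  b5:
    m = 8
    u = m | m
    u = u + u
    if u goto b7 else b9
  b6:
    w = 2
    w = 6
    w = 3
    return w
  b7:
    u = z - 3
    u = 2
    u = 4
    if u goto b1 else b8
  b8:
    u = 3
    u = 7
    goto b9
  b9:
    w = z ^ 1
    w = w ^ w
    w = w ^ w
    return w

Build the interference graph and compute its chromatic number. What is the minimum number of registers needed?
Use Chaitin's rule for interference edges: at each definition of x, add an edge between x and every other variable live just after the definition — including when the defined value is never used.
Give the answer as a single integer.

Answer: 3

Working:
Per-block:
  b0: def={w,z} ue=∅
  b1: def={w} ue={w,z}
  b2: def={w,z} ue={w}
  b3: def={w} ue=∅
  b4: def={u,w} ue={w}
  b5: def={m,u} ue=∅
  b6: def={w} ue=∅
  b7: def={u} ue={z}
  b8: def={u} ue=∅
  b9: def={w} ue={z}

Live sets:
  b0 li=∅ lo={w,z}
  b1 li={w,z} lo={w,z}
  b2 li={w} lo=∅
  b3 li=∅ lo=∅
  b4 li={w,z} lo={w,z}
  b5 li={w,z} lo={w,z}
  b6 li=∅ lo=∅
  b7 li={w,z} lo={w,z}
  b8 li={z} lo={z}
  b9 li={z} lo=∅

Interference:
  m↔{w,z}
  u↔{w,z}
  w↔{m,u,z}
  z↔{m,u,w}

Chromatic number:
  clique {m,w,z} ⇒ need ≥ 3
  assign m→R2 u→R2 w→R0 z→R1 — no edge inside a register ⇒ χ ≤ 3
  χ = 3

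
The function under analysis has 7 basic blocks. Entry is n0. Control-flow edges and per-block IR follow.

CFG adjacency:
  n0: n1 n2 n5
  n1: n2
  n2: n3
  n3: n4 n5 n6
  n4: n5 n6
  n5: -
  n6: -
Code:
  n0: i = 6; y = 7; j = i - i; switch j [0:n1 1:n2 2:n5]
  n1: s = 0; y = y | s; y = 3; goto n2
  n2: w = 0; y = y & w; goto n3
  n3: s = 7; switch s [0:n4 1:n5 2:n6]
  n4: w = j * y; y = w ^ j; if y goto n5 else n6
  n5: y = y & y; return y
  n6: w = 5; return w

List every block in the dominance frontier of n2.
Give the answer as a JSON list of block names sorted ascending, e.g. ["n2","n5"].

Answer: ["n5"]

Derivation:
idom tree: n1←n0 n2←n0 n3←n2 n4←n3 n5←n0 n6←n3
Dom∩ at merges:
  n2: preds {n0,n1}: {n0} ∩ {n0,n1} = {n0}; idom=n0
  n5: preds {n0,n3,n4}: {n0} ∩ {n0,n2,n3} ∩ {n0,n2,n3,n4} = {n0}; idom=n0
  n6: preds {n3,n4}: {n0,n2,n3} ∩ {n0,n2,n3,n4} = {n0,n2,n3}; idom=n3

DF walk-up:
  n2←n0: walk · to n0
  n2←n1: walk n1 to n0
  n5←n0: walk · to n0
  n5←n3: walk n3→n2 to n0
  n5←n4: walk n4→n3→n2 to n0
  n6←n3: walk · to n3
  n6←n4: walk n4 to n3
  n0 → ∅
  n1 → {n2}
  n2 → {n5}
  n3 → {n5}
  n4 → {n5,n6}
  n5 → ∅
  n6 → ∅

DF(n2) = ["n5"]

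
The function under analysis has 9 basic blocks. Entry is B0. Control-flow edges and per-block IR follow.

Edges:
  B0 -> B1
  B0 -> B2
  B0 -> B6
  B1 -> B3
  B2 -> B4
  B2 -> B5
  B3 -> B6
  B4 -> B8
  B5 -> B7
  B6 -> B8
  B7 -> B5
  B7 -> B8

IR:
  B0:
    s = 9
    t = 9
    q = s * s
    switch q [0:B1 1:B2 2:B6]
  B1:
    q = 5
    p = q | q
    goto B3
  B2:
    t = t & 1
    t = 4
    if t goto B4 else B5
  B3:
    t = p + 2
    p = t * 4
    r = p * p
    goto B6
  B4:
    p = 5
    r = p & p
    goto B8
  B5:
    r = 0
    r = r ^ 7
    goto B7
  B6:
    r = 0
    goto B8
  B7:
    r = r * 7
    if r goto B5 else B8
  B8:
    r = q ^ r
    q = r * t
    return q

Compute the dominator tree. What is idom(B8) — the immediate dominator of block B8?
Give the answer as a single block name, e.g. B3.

idom tree: B1←B0 B2←B0 B3←B1 B4←B2 B5←B2 B6←B0 B7←B5 B8←B0
Dom∩ at merges:
  B5: preds {B2,B7}: {B0,B2} ∩ {B0,B2,B5,B7} = {B0,B2}; idom=B2
  B6: preds {B0,B3}: {B0} ∩ {B0,B1,B3} = {B0}; idom=B0
  B8: preds {B4,B6,B7}: {B0,B2,B4} ∩ {B0,B6} ∩ {B0,B2,B5,B7} = {B0}; idom=B0

idom(B8) = B0

Answer: B0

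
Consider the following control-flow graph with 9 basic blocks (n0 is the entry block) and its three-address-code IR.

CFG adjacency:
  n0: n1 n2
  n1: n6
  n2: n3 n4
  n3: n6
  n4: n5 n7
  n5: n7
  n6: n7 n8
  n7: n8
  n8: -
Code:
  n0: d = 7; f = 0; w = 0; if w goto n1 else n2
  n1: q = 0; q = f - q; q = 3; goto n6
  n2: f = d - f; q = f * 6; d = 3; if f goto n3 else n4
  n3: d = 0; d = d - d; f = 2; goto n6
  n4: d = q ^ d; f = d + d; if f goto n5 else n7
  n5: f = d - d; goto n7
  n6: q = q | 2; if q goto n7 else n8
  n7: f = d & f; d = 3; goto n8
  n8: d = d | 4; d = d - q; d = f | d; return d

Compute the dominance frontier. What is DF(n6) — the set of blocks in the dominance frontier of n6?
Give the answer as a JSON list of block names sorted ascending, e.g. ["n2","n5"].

idom tree: n1←n0 n2←n0 n3←n2 n4←n2 n5←n4 n6←n0 n7←n0 n8←n0
Dom∩ at merges:
  n6: preds {n1,n3}: {n0,n1} ∩ {n0,n2,n3} = {n0}; idom=n0
  n7: preds {n4,n5,n6}: {n0,n2,n4} ∩ {n0,n2,n4,n5} ∩ {n0,n6} = {n0}; idom=n0
  n8: preds {n6,n7}: {n0,n6} ∩ {n0,n7} = {n0}; idom=n0

DF derivation:
  n6←n1: walk n1 to n0
  n6←n3: walk n3→n2 to n0
  n7←n4: walk n4→n2 to n0
  n7←n5: walk n5→n4→n2 to n0
  n7←n6: walk n6 to n0
  n8←n6: walk n6 to n0
  n8←n7: walk n7 to n0
  n0: DF=∅
  n1: DF={n6}
  n2: DF={n6,n7}
  n3: DF={n6}
  n4: DF={n7}
  n5: DF={n7}
  n6: DF={n7,n8}
  n7: DF={n8}
  n8: DF=∅

DF(n6) = ["n7", "n8"]

Answer: ["n7", "n8"]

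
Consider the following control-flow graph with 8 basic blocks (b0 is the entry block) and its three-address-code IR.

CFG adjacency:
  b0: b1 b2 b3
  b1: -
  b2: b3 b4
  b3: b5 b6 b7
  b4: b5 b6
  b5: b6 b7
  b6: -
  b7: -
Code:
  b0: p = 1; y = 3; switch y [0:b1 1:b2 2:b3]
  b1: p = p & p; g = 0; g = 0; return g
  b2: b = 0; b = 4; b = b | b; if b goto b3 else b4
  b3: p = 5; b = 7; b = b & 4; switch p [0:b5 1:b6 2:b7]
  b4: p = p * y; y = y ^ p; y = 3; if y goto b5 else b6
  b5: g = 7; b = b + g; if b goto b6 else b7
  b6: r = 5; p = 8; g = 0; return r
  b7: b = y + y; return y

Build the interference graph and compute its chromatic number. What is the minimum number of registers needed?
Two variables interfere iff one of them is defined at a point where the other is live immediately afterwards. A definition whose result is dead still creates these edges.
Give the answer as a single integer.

Answer: 3

Derivation:
Per-block:
  b0: {p,y} / ∅
  b1: {g,p} / {p}
  b2: {b} / ∅
  b3: {b,p} / ∅
  b4: {p,y} / {p,y}
  b5: {b,g} / {b}
  b6: {g,p,r} / ∅
  b7: {b} / {y}

Liveness:
  b0: in=∅ out={p,y}
  b1: in={p} out=∅
  b2: in={p,y} out={b,p,y}
  b3: in={y} out={b,y}
  b4: in={b,p,y} out={b,y}
  b5: in={b,y} out={y}
  b6: in=∅ out=∅
  b7: in={y} out=∅

Interfere edges:
  b — {g,p,y}
  g — {b,r,y}
  p — {b,r,y}
  r — {g,p}
  y — {b,g,p}

Colouring:
  clique {b,g,y} ⇒ need ≥ 3
  3-colouring: R0={b,r}  R1={g,p}  R2={y}
  χ = 3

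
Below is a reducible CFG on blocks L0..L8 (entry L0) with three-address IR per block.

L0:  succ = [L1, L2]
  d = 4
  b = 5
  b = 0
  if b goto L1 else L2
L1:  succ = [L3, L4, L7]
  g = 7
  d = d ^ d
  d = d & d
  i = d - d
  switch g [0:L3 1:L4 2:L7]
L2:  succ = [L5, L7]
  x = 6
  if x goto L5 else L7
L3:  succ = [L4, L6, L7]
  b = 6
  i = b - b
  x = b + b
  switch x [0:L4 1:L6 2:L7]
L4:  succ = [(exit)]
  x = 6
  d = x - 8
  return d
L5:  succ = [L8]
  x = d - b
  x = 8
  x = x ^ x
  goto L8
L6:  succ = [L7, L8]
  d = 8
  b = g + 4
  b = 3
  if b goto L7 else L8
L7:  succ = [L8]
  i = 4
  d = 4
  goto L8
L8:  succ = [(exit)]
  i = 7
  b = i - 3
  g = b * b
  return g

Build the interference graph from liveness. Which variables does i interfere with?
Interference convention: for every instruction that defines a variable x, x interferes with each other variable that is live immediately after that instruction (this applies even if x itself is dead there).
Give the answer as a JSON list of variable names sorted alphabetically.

def/use:
  L0: {b,d} / ∅
  L1: {d,g,i} / {d}
  L2: {x} / ∅
  L3: {b,i,x} / ∅
  L4: {d,x} / ∅
  L5: {x} / {b,d}
  L6: {b,d} / {g}
  L7: {d,i} / ∅
  L8: {b,g,i} / ∅

Backward fixpoint:
  live L0: ∅→{b,d}
  live L1: {d}→{g}
  live L2: {b,d}→{b,d}
  live L3: {g}→{g}
  live L4: ∅→∅
  live L5: {b,d}→∅
  live L6: {g}→∅
  live L7: ∅→∅
  live L8: ∅→∅

Interfere edges:
  b↔{d,g,i,x}
  d↔{b,g,x}
  g↔{b,d,i,x}
  i↔{b,g}
  x↔{b,d,g}

N(i) = ["b", "g"]

Answer: ["b", "g"]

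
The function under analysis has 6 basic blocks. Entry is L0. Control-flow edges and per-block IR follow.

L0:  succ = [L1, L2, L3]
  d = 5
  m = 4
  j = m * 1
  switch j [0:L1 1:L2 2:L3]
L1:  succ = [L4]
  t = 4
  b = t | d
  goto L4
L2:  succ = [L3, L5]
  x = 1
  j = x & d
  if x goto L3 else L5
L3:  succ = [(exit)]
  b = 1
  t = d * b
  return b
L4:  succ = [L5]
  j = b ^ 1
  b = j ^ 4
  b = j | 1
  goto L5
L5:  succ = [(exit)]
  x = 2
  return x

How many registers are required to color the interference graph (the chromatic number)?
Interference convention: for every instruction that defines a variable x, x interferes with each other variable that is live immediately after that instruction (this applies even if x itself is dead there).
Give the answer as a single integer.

Per-block:
  L0 def {d,j,m} use ∅
  L1 def {b,t} use {d}
  L2 def {j,x} use {d}
  L3 def {b,t} use {d}
  L4 def {b,j} use {b}
  L5 def {x} use ∅

Live sets:
  live L0: ∅→{d}
  live L1: {d}→{b}
  live L2: {d}→{d}
  live L3: {d}→∅
  live L4: {b}→∅
  live L5: ∅→∅

Interfere edges:
  b↔{d,j,t}
  d↔{b,j,m,t,x}
  j↔{b,d,x}
  m↔{d}
  t↔{b,d}
  x↔{d,j}

Registers:
  lower bound: {b,d,j} mutually conflict ⇒ χ ≥ 3
  assign b→R1 d→R0 j→R2 m→R1 t→R2 x→R1 — no edge inside a register ⇒ χ ≤ 3
  χ = 3

Answer: 3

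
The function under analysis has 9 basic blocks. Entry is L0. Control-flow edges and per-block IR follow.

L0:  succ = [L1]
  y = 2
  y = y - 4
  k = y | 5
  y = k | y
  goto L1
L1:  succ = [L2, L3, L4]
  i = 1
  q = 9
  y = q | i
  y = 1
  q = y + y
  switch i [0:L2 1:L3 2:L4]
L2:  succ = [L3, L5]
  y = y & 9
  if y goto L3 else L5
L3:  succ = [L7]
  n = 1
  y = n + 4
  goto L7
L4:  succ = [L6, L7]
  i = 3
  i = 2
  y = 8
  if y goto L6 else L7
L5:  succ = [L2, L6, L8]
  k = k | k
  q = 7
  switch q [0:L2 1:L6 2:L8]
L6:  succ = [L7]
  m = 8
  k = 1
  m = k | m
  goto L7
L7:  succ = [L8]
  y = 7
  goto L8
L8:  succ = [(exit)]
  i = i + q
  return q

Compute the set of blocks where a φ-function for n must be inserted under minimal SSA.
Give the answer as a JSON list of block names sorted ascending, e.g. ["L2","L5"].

Answer: ["L7", "L8"]

Analysis:
idom tree: L1←L0 L2←L1 L3←L1 L4←L1 L5←L2 L6←L1 L7←L1 L8←L1
Dom at joins:
  L2: preds {L1,L5}: {L0,L1} ∩ {L0,L1,L2,L5} = {L0,L1}; idom=L1
  L3: preds {L1,L2}: {L0,L1} ∩ {L0,L1,L2} = {L0,L1}; idom=L1
  L6: preds {L4,L5}: {L0,L1,L4} ∩ {L0,L1,L2,L5} = {L0,L1}; idom=L1
  L7: preds {L3,L4,L6}: {L0,L1,L3} ∩ {L0,L1,L4} ∩ {L0,L1,L6} = {L0,L1}; idom=L1
  L8: preds {L5,L7}: {L0,L1,L2,L5} ∩ {L0,L1,L7} = {L0,L1}; idom=L1

Frontier:
  L2←L1: walk · to L1
  L2←L5: walk L5→L2 to L1
  L3←L1: walk · to L1
  L3←L2: walk L2 to L1
  L6←L4: walk L4 to L1
  L6←L5: walk L5→L2 to L1
  L7←L3: walk L3 to L1
  L7←L4: walk L4 to L1
  L7←L6: walk L6 to L1
  L8←L5: walk L5→L2 to L1
  L8←L7: walk L7 to L1
  L0 → ∅
  L1 → ∅
  L2 → {L2,L3,L6,L8}
  L3 → {L7}
  L4 → {L6,L7}
  L5 → {L2,L6,L8}
  L6 → {L7}
  L7 → {L8}
  L8 → ∅

φ for n: defs {L3}
  DF⁺ = {L7,L8}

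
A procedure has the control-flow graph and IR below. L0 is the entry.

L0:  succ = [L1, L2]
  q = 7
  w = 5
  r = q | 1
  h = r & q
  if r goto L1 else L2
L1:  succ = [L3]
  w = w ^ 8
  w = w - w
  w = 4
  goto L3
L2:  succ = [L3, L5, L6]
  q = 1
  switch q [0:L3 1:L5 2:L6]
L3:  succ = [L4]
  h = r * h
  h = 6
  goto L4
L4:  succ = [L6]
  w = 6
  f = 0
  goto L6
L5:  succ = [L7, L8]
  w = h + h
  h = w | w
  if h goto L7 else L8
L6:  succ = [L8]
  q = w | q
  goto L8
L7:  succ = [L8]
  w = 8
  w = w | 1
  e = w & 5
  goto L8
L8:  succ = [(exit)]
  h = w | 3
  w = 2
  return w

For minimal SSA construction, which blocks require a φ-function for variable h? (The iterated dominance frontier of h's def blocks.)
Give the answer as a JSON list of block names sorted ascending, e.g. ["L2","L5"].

Answer: ["L6", "L8"]

Analysis:
idom tree: L1←L0 L2←L0 L3←L0 L4←L3 L5←L2 L6←L0 L7←L5 L8←L0
Dom at joins:
  L3: preds {L1,L2}: {L0,L1} ∩ {L0,L2} = {L0}; idom=L0
  L6: preds {L2,L4}: {L0,L2} ∩ {L0,L3,L4} = {L0}; idom=L0
  L8: preds {L5,L6,L7}: {L0,L2,L5} ∩ {L0,L6} ∩ {L0,L2,L5,L7} = {L0}; idom=L0

DF walk-up:
  join L3 pred L1: L1 stop@L0
  join L3 pred L2: L2 stop@L0
  join L6 pred L2: L2 stop@L0
  join L6 pred L4: L4→L3 stop@L0
  join L8 pred L5: L5→L2 stop@L0
  join L8 pred L6: L6 stop@L0
  join L8 pred L7: L7→L5→L2 stop@L0
  L0: DF=∅
  L1: DF={L3}
  L2: DF={L3,L6,L8}
  L3: DF={L6}
  L4: DF={L6}
  L5: DF={L8}
  L6: DF={L8}
  L7: DF={L8}
  L8: DF=∅

φ for h: defs {L0,L3,L5,L8}
  DF⁺ = {L6,L8}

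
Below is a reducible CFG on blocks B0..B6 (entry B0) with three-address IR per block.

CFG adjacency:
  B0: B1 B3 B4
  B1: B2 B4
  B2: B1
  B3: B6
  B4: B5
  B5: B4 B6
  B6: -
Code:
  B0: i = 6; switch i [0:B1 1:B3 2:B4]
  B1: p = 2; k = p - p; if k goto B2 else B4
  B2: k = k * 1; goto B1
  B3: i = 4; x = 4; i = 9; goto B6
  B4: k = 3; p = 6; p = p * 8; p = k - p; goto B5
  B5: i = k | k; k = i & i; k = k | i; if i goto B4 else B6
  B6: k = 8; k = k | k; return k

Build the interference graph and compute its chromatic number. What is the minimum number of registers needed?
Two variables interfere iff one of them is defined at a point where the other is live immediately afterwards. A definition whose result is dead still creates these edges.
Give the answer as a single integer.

Answer: 2

Working:
Per-block:
  B0: {i} / ∅
  B1: {k,p} / ∅
  B2: {k} / {k}
  B3: {i,x} / ∅
  B4: {k,p} / ∅
  B5: {i,k} / {k}
  B6: {k} / ∅

Live sets:
  B0: in=∅ out=∅
  B1: in=∅ out={k}
  B2: in={k} out=∅
  B3: in=∅ out=∅
  B4: in=∅ out={k}
  B5: in={k} out=∅
  B6: in=∅ out=∅

Interference:
  i: {k}
  k: {i,p}
  p: {k}
  x: ∅

Chromatic number:
  clique {i,k} ⇒ need ≥ 2
  2-colouring: c0={k,x}  c1={i,p}
  χ = 2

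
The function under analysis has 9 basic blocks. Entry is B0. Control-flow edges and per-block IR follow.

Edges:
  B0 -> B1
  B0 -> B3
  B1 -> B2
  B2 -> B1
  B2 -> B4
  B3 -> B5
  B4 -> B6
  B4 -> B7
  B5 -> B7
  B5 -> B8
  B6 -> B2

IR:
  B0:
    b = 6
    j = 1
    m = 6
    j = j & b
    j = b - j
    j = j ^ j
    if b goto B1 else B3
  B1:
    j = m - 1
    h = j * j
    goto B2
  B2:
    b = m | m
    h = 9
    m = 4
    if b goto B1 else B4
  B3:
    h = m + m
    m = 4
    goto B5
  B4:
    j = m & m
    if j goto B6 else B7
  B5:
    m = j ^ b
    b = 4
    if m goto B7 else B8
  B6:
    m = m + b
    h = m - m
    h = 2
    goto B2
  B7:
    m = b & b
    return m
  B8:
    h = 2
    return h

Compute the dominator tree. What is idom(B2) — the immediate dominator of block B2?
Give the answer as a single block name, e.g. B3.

idom tree: B1←B0 B2←B1 B3←B0 B4←B2 B5←B3 B6←B4 B7←B0 B8←B5
Dom at joins:
  B1: preds {B0,B2}: {B0} ∩ {B0,B1,B2} = {B0}; idom=B0
  B2: preds {B1,B6}: {B0,B1} ∩ {B0,B1,B2,B4,B6} = {B0,B1}; idom=B1
  B7: preds {B4,B5}: {B0,B1,B2,B4} ∩ {B0,B3,B5} = {B0}; idom=B0

idom(B2) = B1

Answer: B1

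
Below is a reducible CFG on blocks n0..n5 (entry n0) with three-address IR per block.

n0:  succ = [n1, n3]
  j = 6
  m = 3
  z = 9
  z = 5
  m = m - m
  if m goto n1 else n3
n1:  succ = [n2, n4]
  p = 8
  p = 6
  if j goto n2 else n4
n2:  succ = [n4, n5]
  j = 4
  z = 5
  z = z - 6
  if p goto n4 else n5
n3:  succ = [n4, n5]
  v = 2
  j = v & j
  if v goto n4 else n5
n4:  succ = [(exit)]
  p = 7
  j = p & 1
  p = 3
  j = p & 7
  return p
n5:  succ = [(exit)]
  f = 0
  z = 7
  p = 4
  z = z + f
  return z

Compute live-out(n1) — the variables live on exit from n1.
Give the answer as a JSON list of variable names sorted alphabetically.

Block summaries:
  n0: {j,m,z} / ∅
  n1: {p} / {j}
  n2: {j,z} / {p}
  n3: {j,v} / {j}
  n4: {j,p} / ∅
  n5: {f,p,z} / ∅

Backward fixpoint:
  n0 li=∅ lo={j}
  n1 li={j} lo={p}
  n2 li={p} lo=∅
  n3 li={j} lo=∅
  n4 li=∅ lo=∅
  n5 li=∅ lo=∅

live-out(n1) = ["p"]

Answer: ["p"]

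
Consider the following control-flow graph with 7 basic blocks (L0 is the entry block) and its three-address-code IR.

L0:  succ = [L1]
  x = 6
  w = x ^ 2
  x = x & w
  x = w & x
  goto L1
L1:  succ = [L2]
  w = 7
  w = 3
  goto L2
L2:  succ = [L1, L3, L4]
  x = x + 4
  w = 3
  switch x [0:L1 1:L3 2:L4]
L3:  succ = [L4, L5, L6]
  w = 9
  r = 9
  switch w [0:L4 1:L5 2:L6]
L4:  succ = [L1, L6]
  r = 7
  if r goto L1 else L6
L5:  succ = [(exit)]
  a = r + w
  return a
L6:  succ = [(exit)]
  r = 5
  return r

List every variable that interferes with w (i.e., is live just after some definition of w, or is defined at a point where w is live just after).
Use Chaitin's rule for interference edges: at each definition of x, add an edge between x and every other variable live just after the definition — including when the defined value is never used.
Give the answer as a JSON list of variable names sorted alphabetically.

Block summaries:
  L0: {w,x} / ∅
  L1: {w} / ∅
  L2: {w,x} / {x}
  L3: {r,w} / ∅
  L4: {r} / ∅
  L5: {a} / {r,w}
  L6: {r} / ∅

Liveness:
  L0: in=∅ out={x}
  L1: in={x} out={x}
  L2: in={x} out={x}
  L3: in={x} out={r,w,x}
  L4: in={x} out={x}
  L5: in={r,w} out=∅
  L6: in=∅ out=∅

Interfere edges:
  a — ∅
  r — {w,x}
  w — {r,x}
  x — {r,w}

N(w) = ["r", "x"]

Answer: ["r", "x"]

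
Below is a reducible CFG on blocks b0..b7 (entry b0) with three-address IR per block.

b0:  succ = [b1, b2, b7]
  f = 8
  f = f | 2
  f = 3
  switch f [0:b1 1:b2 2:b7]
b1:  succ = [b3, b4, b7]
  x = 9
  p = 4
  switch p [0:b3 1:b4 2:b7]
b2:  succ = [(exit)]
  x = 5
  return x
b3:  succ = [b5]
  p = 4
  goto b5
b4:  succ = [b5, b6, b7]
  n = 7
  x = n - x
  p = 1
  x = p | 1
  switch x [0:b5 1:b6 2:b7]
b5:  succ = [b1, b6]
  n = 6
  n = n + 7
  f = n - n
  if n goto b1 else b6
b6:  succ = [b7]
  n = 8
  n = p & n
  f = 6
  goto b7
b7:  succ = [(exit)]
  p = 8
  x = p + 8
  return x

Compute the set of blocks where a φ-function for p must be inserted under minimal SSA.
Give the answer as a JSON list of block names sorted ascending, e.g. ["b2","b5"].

idom tree: b1←b0 b2←b0 b3←b1 b4←b1 b5←b1 b6←b1 b7←b0
Dom∩ at merges:
  b1: preds {b0,b5}: {b0} ∩ {b0,b1,b5} = {b0}; idom=b0
  b5: preds {b3,b4}: {b0,b1,b3} ∩ {b0,b1,b4} = {b0,b1}; idom=b1
  b6: preds {b4,b5}: {b0,b1,b4} ∩ {b0,b1,b5} = {b0,b1}; idom=b1
  b7: preds {b0,b1,b4,b6}: {b0} ∩ {b0,b1} ∩ {b0,b1,b4} ∩ {b0,b1,b6} = {b0}; idom=b0

DF walk-up:
  b1←b0: walk · to b0
  b1←b5: walk b5→b1 to b0
  b5←b3: walk b3 to b1
  b5←b4: walk b4 to b1
  b6←b4: walk b4 to b1
  b6←b5: walk b5 to b1
  b7←b0: walk · to b0
  b7←b1: walk b1 to b0
  b7←b4: walk b4→b1 to b0
  b7←b6: walk b6→b1 to b0
  DF(b0)=∅
  DF(b1)={b1,b7}
  DF(b2)=∅
  DF(b3)={b5}
  DF(b4)={b5,b6,b7}
  DF(b5)={b1,b6}
  DF(b6)={b7}
  DF(b7)=∅

φ for p: defs {b1,b3,b4,b7}
  DF⁺ = {b1,b5,b6,b7}

Answer: ["b1", "b5", "b6", "b7"]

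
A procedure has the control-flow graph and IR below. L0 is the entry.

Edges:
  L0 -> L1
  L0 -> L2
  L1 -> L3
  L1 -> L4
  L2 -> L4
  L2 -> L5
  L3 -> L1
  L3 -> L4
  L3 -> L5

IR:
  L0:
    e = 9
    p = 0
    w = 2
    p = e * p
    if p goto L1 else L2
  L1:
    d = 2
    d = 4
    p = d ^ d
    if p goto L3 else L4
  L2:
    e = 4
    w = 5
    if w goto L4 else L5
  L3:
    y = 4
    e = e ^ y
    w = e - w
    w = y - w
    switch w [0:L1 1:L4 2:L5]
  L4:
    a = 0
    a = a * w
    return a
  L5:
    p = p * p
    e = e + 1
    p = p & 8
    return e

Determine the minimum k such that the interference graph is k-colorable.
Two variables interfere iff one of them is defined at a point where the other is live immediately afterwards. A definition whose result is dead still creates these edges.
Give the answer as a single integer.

Answer: 4

Derivation:
Per-block:
  L0: def={e,p,w} ue=∅
  L1: def={d,p} ue=∅
  L2: def={e,w} ue=∅
  L3: def={e,w,y} ue={e,w}
  L4: def={a} ue={w}
  L5: def={e,p} ue={e,p}

Liveness:
  live L0: ∅→{e,p,w}
  live L1: {e,w}→{e,p,w}
  live L2: {p}→{e,p,w}
  live L3: {e,p,w}→{e,p,w}
  live L4: {w}→∅
  live L5: {e,p}→∅

Interference:
  a: {w}
  d: {e,w}
  e: {d,p,w,y}
  p: {e,w,y}
  w: {a,d,e,p,y}
  y: {e,p,w}

Colouring:
  clique {e,p,w,y} ⇒ need ≥ 4
  assign a→c1 d→c2 e→c1 p→c2 w→c0 y→c3 — no edge inside a register ⇒ χ ≤ 4
  χ = 4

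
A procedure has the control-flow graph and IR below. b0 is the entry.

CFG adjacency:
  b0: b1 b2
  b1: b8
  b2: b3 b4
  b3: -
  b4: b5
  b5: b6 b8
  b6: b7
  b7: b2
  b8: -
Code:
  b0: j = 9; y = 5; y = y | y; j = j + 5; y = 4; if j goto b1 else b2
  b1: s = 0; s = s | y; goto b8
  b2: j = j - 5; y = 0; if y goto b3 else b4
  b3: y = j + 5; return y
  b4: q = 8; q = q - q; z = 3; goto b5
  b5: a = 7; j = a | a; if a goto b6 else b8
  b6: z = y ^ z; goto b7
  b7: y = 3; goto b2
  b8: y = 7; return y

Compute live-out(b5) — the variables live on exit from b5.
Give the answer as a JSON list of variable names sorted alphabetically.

Answer: ["j", "y", "z"]

Analysis:
def/use:
  b0 def {j,y} use ∅
  b1 def {s} use {y}
  b2 def {j,y} use {j}
  b3 def {y} use {j}
  b4 def {q,z} use ∅
  b5 def {a,j} use ∅
  b6 def {z} use {y,z}
  b7 def {y} use ∅
  b8 def {y} use ∅

Live sets:
  live b0: ∅→{j,y}
  live b1: {y}→∅
  live b2: {j}→{j,y}
  live b3: {j}→∅
  live b4: {y}→{y,z}
  live b5: {y,z}→{j,y,z}
  live b6: {j,y,z}→{j}
  live b7: {j}→{j}
  live b8: ∅→∅

live-out(b5) = ["j", "y", "z"]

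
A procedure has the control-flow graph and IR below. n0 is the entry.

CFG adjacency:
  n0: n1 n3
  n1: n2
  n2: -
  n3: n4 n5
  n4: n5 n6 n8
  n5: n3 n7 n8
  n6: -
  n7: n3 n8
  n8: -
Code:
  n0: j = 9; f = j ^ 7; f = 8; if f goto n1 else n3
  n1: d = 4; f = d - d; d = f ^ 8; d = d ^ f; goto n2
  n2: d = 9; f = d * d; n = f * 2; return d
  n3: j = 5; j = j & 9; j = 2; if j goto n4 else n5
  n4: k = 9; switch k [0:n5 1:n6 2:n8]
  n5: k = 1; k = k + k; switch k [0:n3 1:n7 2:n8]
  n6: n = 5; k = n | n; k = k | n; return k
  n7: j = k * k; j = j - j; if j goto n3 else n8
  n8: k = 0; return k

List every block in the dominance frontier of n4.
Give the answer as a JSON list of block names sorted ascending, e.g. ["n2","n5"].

Answer: ["n5", "n8"]

Analysis:
idom tree: n1←n0 n2←n1 n3←n0 n4←n3 n5←n3 n6←n4 n7←n5 n8←n3
Dom∩ at merges:
  n3: preds {n0,n5,n7}: {n0} ∩ {n0,n3,n5} ∩ {n0,n3,n5,n7} = {n0}; idom=n0
  n5: preds {n3,n4}: {n0,n3} ∩ {n0,n3,n4} = {n0,n3}; idom=n3
  n8: preds {n4,n5,n7}: {n0,n3,n4} ∩ {n0,n3,n5} ∩ {n0,n3,n5,n7} = {n0,n3}; idom=n3

DF derivation:
  n3←n0: walk · to n0
  n3←n5: walk n5→n3 to n0
  n3←n7: walk n7→n5→n3 to n0
  n5←n3: walk · to n3
  n5←n4: walk n4 to n3
  n8←n4: walk n4 to n3
  n8←n5: walk n5 to n3
  n8←n7: walk n7→n5 to n3
  DF(n0)=∅
  DF(n1)=∅
  DF(n2)=∅
  DF(n3)={n3}
  DF(n4)={n5,n8}
  DF(n5)={n3,n8}
  DF(n6)=∅
  DF(n7)={n3,n8}
  DF(n8)=∅

DF(n4) = ["n5", "n8"]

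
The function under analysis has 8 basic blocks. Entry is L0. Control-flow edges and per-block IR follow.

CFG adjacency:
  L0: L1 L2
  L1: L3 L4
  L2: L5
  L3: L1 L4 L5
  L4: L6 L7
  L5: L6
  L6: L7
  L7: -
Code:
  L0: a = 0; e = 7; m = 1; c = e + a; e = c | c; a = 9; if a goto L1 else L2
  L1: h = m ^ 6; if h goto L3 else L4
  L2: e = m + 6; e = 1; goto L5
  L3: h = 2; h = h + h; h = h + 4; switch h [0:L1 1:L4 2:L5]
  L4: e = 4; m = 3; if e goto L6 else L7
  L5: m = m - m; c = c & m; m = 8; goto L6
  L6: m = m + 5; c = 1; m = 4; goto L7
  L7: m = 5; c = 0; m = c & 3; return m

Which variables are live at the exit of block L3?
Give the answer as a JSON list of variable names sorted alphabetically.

Per-block:
  L0: def={a,c,e,m} ue=∅
  L1: def={h} ue={m}
  L2: def={e} ue={m}
  L3: def={h} ue=∅
  L4: def={e,m} ue=∅
  L5: def={c,m} ue={c,m}
  L6: def={c,m} ue={m}
  L7: def={c,m} ue=∅

Liveness:
  L0: in=∅ out={c,m}
  L1: in={c,m} out={c,m}
  L2: in={c,m} out={c,m}
  L3: in={c,m} out={c,m}
  L4: in=∅ out={m}
  L5: in={c,m} out={m}
  L6: in={m} out=∅
  L7: in=∅ out=∅

live-out(L3) = ["c", "m"]

Answer: ["c", "m"]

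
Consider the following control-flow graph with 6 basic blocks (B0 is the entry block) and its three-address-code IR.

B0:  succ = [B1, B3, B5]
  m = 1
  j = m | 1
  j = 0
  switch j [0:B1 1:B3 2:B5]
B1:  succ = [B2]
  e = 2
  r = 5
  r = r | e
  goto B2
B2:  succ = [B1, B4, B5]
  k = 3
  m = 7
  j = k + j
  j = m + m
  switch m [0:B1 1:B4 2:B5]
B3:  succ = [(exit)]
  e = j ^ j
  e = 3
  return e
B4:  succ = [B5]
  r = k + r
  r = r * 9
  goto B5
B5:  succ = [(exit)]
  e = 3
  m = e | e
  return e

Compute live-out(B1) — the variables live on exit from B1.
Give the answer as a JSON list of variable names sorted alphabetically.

Answer: ["j", "r"]

Derivation:
Per-block:
  B0: def={j,m} ue=∅
  B1: def={e,r} ue=∅
  B2: def={j,k,m} ue={j}
  B3: def={e} ue={j}
  B4: def={r} ue={k,r}
  B5: def={e,m} ue=∅

Liveness:
  live B0: ∅→{j}
  live B1: {j}→{j,r}
  live B2: {j,r}→{j,k,r}
  live B3: {j}→∅
  live B4: {k,r}→∅
  live B5: ∅→∅

live-out(B1) = ["j", "r"]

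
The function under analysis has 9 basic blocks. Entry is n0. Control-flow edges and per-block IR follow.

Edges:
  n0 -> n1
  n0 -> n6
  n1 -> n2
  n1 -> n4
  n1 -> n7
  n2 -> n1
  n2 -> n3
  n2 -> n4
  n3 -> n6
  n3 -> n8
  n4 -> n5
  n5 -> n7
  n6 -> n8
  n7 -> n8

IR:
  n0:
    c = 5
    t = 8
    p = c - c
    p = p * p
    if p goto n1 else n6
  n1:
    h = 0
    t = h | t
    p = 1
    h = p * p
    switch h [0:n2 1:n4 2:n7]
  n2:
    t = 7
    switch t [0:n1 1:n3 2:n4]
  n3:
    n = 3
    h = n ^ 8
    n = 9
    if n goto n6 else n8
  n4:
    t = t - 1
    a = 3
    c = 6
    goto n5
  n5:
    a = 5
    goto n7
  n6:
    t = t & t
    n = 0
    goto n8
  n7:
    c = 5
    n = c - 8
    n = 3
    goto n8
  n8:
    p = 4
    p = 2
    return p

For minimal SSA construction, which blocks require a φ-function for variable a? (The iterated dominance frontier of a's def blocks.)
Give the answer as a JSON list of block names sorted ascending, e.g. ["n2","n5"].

Answer: ["n7", "n8"]

Derivation:
idom tree: n1←n0 n2←n1 n3←n2 n4←n1 n5←n4 n6←n0 n7←n1 n8←n0
Join-block Dom:
  n1: preds {n0,n2}: {n0} ∩ {n0,n1,n2} = {n0}; idom=n0
  n4: preds {n1,n2}: {n0,n1} ∩ {n0,n1,n2} = {n0,n1}; idom=n1
  n6: preds {n0,n3}: {n0} ∩ {n0,n1,n2,n3} = {n0}; idom=n0
  n7: preds {n1,n5}: {n0,n1} ∩ {n0,n1,n4,n5} = {n0,n1}; idom=n1
  n8: preds {n3,n6,n7}: {n0,n1,n2,n3} ∩ {n0,n6} ∩ {n0,n1,n7} = {n0}; idom=n0

Frontier:
  join n1 pred n0: · stop@n0
  join n1 pred n2: n2→n1 stop@n0
  join n4 pred n1: · stop@n1
  join n4 pred n2: n2 stop@n1
  join n6 pred n0: · stop@n0
  join n6 pred n3: n3→n2→n1 stop@n0
  join n7 pred n1: · stop@n1
  join n7 pred n5: n5→n4 stop@n1
  join n8 pred n3: n3→n2→n1 stop@n0
  join n8 pred n6: n6 stop@n0
  join n8 pred n7: n7→n1 stop@n0
  n0: DF=∅
  n1: DF={n1,n6,n8}
  n2: DF={n1,n4,n6,n8}
  n3: DF={n6,n8}
  n4: DF={n7}
  n5: DF={n7}
  n6: DF={n8}
  n7: DF={n8}
  n8: DF=∅

φ for a: defs {n4,n5}
  DF⁺ = {n7,n8}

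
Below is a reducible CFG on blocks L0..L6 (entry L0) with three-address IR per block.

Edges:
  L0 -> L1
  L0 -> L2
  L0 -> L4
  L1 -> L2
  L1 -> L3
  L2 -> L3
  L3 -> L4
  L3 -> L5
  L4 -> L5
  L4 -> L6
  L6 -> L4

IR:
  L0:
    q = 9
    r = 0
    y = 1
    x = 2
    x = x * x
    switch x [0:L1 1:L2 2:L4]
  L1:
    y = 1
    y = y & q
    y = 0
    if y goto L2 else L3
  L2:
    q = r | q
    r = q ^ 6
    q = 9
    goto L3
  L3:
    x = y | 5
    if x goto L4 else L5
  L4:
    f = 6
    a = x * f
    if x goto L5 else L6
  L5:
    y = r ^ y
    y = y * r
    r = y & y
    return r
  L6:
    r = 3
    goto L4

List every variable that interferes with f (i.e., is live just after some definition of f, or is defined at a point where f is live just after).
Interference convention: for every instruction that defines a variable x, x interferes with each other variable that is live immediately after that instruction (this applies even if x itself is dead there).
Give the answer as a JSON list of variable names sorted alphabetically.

def/use:
  L0: {q,r,x,y} / ∅
  L1: {y} / {q}
  L2: {q,r} / {q,r}
  L3: {x} / {y}
  L4: {a,f} / {x}
  L5: {r,y} / {r,y}
  L6: {r} / ∅

Liveness:
  live L0: ∅→{q,r,x,y}
  live L1: {q,r}→{q,r,y}
  live L2: {q,r,y}→{r,y}
  live L3: {r,y}→{r,x,y}
  live L4: {r,x,y}→{r,x,y}
  live L5: {r,y}→∅
  live L6: {x,y}→{r,x,y}

Interference:
  a↔{r,x,y}
  f↔{r,x,y}
  q↔{r,x,y}
  r↔{a,f,q,x,y}
  x↔{a,f,q,r,y}
  y↔{a,f,q,r,x}

N(f) = ["r", "x", "y"]

Answer: ["r", "x", "y"]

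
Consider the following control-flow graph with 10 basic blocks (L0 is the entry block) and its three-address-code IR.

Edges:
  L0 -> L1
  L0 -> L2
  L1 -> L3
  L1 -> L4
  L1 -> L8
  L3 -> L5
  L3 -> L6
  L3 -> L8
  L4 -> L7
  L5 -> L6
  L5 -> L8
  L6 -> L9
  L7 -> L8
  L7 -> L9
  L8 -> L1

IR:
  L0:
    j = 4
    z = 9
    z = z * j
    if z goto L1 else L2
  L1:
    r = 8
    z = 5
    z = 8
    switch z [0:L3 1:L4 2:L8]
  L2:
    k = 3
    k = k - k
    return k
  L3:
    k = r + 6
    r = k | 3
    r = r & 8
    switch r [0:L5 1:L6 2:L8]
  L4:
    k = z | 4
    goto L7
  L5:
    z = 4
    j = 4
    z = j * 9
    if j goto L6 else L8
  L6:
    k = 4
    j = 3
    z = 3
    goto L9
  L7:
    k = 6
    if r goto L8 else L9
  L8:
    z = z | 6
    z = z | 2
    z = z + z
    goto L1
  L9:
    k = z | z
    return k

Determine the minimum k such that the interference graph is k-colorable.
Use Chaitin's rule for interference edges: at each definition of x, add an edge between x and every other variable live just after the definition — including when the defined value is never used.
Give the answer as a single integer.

Answer: 3

Derivation:
def/use:
  L0: def={j,z} ue=∅
  L1: def={r,z} ue=∅
  L2: def={k} ue=∅
  L3: def={k,r} ue={r}
  L4: def={k} ue={z}
  L5: def={j,z} ue=∅
  L6: def={j,k,z} ue=∅
  L7: def={k} ue={r}
  L8: def={z} ue={z}
  L9: def={k} ue={z}

Live sets:
  L0: in=∅ out=∅
  L1: in=∅ out={r,z}
  L2: in=∅ out=∅
  L3: in={r,z} out={z}
  L4: in={r,z} out={r,z}
  L5: in=∅ out={z}
  L6: in=∅ out={z}
  L7: in={r,z} out={z}
  L8: in={z} out=∅
  L9: in={z} out=∅

Interfere edges:
  j: {z}
  k: {r,z}
  r: {k,z}
  z: {j,k,r}

Registers:
  clique {k,r,z} ⇒ need ≥ 3
  assign j→c1 k→c1 r→c2 z→c0 — no edge inside a register ⇒ χ ≤ 3
  χ = 3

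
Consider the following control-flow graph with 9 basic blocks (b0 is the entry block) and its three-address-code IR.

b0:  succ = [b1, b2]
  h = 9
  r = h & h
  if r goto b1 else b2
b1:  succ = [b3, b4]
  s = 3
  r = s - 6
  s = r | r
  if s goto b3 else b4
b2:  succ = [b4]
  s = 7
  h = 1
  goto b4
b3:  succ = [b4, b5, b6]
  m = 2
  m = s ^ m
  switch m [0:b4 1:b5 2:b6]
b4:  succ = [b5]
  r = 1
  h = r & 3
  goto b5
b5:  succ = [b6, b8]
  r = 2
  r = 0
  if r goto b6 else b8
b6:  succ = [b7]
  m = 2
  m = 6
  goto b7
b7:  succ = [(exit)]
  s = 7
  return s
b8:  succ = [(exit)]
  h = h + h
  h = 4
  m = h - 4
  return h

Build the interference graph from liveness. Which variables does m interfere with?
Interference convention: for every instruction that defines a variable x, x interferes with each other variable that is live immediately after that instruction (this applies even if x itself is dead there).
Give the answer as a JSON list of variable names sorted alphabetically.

Answer: ["h", "s"]

Derivation:
def/use:
  b0: def={h,r} ue=∅
  b1: def={r,s} ue=∅
  b2: def={h,s} ue=∅
  b3: def={m} ue={s}
  b4: def={h,r} ue=∅
  b5: def={r} ue=∅
  b6: def={m} ue=∅
  b7: def={s} ue=∅
  b8: def={h,m} ue={h}

Live sets:
  live b0: ∅→{h}
  live b1: {h}→{h,s}
  live b2: ∅→∅
  live b3: {h,s}→{h}
  live b4: ∅→{h}
  live b5: {h}→{h}
  live b6: ∅→∅
  live b7: ∅→∅
  live b8: {h}→∅

Interfere edges:
  h↔{m,r,s}
  m↔{h,s}
  r↔{h}
  s↔{h,m}

N(m) = ["h", "s"]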